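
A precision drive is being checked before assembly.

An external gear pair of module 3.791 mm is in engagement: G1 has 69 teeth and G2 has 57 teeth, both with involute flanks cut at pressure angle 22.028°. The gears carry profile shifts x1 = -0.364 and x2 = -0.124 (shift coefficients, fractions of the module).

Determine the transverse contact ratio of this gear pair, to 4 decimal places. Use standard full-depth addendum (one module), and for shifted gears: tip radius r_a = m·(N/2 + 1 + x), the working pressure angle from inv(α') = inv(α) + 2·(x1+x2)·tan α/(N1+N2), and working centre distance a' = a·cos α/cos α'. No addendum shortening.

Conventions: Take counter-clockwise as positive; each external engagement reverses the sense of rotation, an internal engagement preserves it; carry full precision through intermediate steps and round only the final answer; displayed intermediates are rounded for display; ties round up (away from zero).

1.7629

topology: single-mesh involute geometry — m = 3.791, 69T/57T pair
base radii: r_b1 = 121.241955, r_b2 = 100.156398
tip radii: r_a1 = 133.200576, r_a2 = 111.364416
inv(α') = inv(22.028°) + 2·(-0.364-0.124)·tan α/(69+57) = 0.01699967  ⇒  α' = 20.86481°
a' = a·cos α / cos α' = 238.8330·cos 22.028°/cos 20.86481° = 236.935804
action lengths: √(r_a1²−r_b1²) = 55.161416, √(r_a2²−r_b2²) = 48.690134
base pitch p_b = π·m·cos α = 11.040372
CR = (55.161416 + 48.690134 − 236.935804·sin 20.86481°)/11.040372 = 1.762938
contact ratio ≈ 1.7629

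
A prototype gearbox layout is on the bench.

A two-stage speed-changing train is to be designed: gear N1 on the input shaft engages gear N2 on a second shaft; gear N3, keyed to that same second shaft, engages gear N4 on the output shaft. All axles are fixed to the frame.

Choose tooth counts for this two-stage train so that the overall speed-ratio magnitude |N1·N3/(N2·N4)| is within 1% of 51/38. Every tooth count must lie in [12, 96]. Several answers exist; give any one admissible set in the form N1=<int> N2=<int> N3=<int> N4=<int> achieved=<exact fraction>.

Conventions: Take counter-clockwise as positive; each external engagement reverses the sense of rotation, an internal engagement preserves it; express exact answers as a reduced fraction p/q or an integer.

design class (target 51/38): fixed-axis compound train
target = 51/38 in lowest terms: an exact hit needs N1·N3 = k·51 and N2·N4 = k·38 for one integer k, every count in [12, 96]; additionally prefer no 1:1 stage (N1 ≠ N2, N3 ≠ N4)
k = 1…5: no 1:1-free in-range split of k·51 and k·38 into factor pairs; take k = 6
k = 6: N1·N3 = 306 = 17·18, N2·N4 = 228 = 12·19
achieved = 17·18/(12·19) = 51/38; |achieved − target| = 0 ≤ 51/3800 ✓

N1=17 N2=12 N3=18 N4=19 achieved=51/38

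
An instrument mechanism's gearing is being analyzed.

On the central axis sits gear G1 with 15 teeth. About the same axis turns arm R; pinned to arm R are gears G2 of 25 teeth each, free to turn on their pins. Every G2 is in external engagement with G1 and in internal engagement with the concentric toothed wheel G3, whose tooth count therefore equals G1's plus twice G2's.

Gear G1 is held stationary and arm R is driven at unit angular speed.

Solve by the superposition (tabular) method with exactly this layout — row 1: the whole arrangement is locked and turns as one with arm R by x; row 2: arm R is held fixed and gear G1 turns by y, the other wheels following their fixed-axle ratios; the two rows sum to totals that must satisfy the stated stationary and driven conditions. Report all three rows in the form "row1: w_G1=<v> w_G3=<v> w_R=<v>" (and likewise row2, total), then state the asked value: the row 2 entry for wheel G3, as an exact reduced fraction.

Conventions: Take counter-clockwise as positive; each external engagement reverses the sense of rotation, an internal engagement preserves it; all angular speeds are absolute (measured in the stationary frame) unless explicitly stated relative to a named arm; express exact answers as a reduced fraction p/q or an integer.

planetary set (15T centre, 25T on arm, 65T internal) — Willis relation
row 1 (train locked, turned with arm): all members turn x
row 2: sun turns y, ring = −(15/65)·y, arm 0
boundary: total ω_sun = x + y = 0 and total ω_arm = x = 1  ⇒  y = -1, x = 1
row 2 ring = −(15/65)·(-1) = 3/13
totals (row 1 + row 2): sun 1 + (-1) = 0, ring 1 + 3/13 = 16/13, arm 1 + 0 = 1
asked cell (row2, ring) = 3/13

row1: w_G1=1 w_G3=1 w_R=1
row2: w_G1=-1 w_G3=3/13 w_R=0
total: w_G1=0 w_G3=16/13 w_R=1
asked value: 3/13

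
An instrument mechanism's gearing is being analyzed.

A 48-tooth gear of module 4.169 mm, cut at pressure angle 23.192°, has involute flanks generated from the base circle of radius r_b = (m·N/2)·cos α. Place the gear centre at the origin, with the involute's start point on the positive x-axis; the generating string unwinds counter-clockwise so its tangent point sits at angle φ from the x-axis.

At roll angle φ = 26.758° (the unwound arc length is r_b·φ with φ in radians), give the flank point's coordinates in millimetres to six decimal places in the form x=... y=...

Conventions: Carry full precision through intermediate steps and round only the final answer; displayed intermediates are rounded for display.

class = single-mesh tooth geometry [base-circle involute, m = 4.169, 48T]
pitch radius r_p = m·N/2 = 4.169·48/2 = 100.056000
base radius r_b = r_p·cos α = 100.056000·cos 23.192° = 91.970508
roll angle φ = 26.758° = 0.46701520 rad
x = r_b·(cos φ + φ·sin φ) = 101.459761
y = r_b·(sin φ − φ·cos φ) = 3.055052

x=101.459761 y=3.055052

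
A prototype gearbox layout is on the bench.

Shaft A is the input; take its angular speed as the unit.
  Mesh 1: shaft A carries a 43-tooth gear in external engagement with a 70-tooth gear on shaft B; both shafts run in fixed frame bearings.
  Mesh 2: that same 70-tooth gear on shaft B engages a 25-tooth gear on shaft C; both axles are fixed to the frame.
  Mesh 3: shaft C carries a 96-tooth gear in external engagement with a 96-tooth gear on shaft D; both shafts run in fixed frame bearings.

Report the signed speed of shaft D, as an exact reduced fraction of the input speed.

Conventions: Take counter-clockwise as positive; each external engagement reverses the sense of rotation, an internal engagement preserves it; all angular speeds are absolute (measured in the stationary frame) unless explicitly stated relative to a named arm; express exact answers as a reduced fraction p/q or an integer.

-43/25

3-mesh fixed-axis compound train (all bearings frame-fixed)
mesh 1 [43T→70T]: |ω|/ω_in = 1×43/70 = 43/70, sense flips to −
mesh 2 [70T→25T]: |ω|/ω_in = (43/70)×70/25 = 43/25, sense flips to +
mesh 3 [96T→96T]: |ω|/ω_in = (43/25)×96/96 = 43/25, sense flips to −
signed output speed (× input speed) = -43/25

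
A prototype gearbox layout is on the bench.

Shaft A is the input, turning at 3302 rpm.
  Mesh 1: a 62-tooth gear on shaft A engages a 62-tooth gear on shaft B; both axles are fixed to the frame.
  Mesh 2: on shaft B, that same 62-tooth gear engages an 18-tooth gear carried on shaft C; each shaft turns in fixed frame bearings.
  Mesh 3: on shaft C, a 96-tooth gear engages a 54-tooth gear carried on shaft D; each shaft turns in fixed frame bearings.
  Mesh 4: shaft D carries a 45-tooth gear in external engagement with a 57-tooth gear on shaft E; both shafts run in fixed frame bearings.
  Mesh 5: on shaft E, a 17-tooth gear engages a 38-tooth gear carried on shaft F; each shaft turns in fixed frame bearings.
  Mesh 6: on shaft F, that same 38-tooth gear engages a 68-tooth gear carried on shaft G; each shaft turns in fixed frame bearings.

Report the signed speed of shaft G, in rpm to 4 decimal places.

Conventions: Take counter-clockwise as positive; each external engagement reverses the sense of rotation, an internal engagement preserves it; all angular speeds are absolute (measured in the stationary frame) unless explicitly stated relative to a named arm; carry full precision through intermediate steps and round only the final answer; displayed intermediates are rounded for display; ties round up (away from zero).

+3990.7212 rpm

class = fixed-axis compound train [6 meshes; 6 ratios multiply, 6 sense flips]
mesh 1 [62T→62T]: ω = 3302.0000×62/62 = 3302.0000 rpm, sense flips to −
mesh 2 [62T→18T]: ω = 3302.0000×62/18 = 11373.5556 rpm, sense flips to +
mesh 3 [96T→54T]: ω = 11373.5556×96/54 = 20219.6543 rpm, sense flips to −
mesh 4 [45T→57T]: ω = 20219.6543×45/57 = 15962.8850 rpm, sense flips to +
mesh 5 [17T→38T]: ω = 15962.8850×17/38 = 7141.2907 rpm, sense flips to −
mesh 6 [38T→68T]: ω = 7141.2907×38/68 = 3990.7212 rpm, sense flips to +
signed output speed = +3990.7212 rpm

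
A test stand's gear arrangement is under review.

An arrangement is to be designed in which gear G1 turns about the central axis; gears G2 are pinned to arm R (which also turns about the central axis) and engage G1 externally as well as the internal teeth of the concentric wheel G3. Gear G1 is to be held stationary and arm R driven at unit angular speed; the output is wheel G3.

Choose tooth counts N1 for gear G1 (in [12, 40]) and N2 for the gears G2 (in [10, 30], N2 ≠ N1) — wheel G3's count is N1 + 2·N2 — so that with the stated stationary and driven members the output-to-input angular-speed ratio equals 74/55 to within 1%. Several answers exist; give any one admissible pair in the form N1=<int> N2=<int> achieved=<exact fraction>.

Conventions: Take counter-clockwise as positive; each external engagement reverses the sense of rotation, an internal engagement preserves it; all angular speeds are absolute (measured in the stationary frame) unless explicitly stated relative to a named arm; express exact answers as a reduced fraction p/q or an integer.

N1=19 N2=18 achieved=74/55

planetary set to be sized for 74/55 (Willis relation)
Willis with ω_sun = 0: ω_ring/ω_arm = (N1+N3)/N3; set equal to 74/55  ⇒  N3/N1 = 1/(74/55 − 1) = 55/19
N3 = N1 + 2·N2  ⇒  N2/N1 = (N3/N1 − 1)/2 = (55/19 − 1)/2 = 18/19
smallest multiple with N1 ≥ 12 and N2 ≥ 10: k = 1  ⇒  N1 = 1·19 = 19, N2 = 1·18 = 18 (N1 ≤ 40, N2 ≤ 30, N2 ≠ N1 ✓), N3 = 19 + 2·18 = 55
check: (N1+N3)/N3 with N1 = 19, N3 = 55 gives 74/55; |achieved − target| = 0 ≤ 37/2750 ✓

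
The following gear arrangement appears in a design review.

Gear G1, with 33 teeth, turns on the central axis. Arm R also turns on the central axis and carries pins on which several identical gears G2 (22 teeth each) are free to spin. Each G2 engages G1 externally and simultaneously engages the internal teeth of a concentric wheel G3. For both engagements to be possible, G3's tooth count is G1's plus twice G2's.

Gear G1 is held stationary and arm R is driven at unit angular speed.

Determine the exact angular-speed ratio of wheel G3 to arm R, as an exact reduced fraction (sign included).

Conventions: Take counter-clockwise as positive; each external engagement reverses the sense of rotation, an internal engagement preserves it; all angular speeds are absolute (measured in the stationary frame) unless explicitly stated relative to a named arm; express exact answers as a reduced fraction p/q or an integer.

topology: planetary set — G1 33T / G2 22T / G3 77T, arm = carrier (Willis)
ring teeth: 33 + 2·22 = 77
33(ω_sun−ω_arm) = −77(ω_ring−ω_arm),  ω_sun = 0, ω_arm = 1
ω_ring = 1 − (33/77)(0−1) = 10/7
ω_out/ω_in = 10/7

10/7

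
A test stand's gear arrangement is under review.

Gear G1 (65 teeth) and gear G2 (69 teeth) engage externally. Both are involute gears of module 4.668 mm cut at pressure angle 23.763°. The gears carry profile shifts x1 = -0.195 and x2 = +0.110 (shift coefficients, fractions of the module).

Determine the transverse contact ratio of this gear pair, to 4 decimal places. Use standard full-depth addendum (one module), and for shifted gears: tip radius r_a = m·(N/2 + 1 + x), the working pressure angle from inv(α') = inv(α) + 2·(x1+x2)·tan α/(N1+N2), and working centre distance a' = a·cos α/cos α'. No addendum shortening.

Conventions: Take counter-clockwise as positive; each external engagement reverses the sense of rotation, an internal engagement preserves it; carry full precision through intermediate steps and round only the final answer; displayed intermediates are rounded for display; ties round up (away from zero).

1.6213

class = single-mesh tooth geometry [involute pair 65T × 69T, m = 4.668]
base radii: r_b1 = 138.848038, r_b2 = 147.392532
tip radii: r_a1 = 155.467740, r_a2 = 166.227480
inv(α') = inv(23.763°) + 2·(-0.195+0.110)·tan α/(65+69) = 0.02498022  ⇒  α' = 23.59660°
a' = a·cos α / cos α' = 312.7560·cos 23.763°/cos 23.59660° = 312.357908
action lengths: √(r_a1²−r_b1²) = 69.938835, √(r_a2²−r_b2²) = 76.857118
base pitch p_b = π·m·cos α = 13.421661
CR = (69.938835 + 76.857118 − 312.357908·sin 23.59660°)/13.421661 = 1.621317
contact ratio ≈ 1.6213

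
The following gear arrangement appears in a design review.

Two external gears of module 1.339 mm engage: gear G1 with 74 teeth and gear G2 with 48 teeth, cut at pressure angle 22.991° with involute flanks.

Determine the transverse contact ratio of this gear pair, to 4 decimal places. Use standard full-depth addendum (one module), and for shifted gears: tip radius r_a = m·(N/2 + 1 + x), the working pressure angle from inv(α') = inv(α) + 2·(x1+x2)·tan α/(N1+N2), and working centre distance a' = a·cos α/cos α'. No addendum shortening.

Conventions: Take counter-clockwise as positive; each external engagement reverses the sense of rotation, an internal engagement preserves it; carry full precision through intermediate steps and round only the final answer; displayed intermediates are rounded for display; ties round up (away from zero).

single-mesh involute tooth geometry (74T engaging 48T at module 1.339)
base radii: r_b1 = 45.607612, r_b2 = 29.583316
tip radii: r_a1 = 50.882000, r_a2 = 33.475000
no profile shift: α' = α, a' = a
action lengths: √(r_a1²−r_b1²) = 22.559336, √(r_a2²−r_b2²) = 15.665345
base pitch p_b = π·m·cos α = 3.872447
CR = (22.559336 + 15.665345 − 81.679000·sin 22.99100°)/3.872447 = 1.632550
contact ratio ≈ 1.6326

1.6326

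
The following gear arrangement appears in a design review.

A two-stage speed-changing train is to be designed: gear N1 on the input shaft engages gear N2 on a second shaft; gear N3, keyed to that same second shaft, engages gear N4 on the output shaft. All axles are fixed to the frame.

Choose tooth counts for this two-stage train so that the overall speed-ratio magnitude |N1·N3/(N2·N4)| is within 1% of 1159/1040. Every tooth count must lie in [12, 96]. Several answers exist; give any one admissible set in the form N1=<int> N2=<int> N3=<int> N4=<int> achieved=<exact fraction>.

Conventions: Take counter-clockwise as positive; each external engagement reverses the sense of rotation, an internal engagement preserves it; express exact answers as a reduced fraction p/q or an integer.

N1=19 N2=13 N3=61 N4=80 achieved=1159/1040

design class (target 1159/1040): fixed-axis compound train
target = 1159/1040 in lowest terms: an exact hit needs N1·N3 = k·1159 and N2·N4 = k·1040 for one integer k, every count in [12, 96]; additionally prefer no 1:1 stage (N1 ≠ N2, N3 ≠ N4)
k = 1: N1·N3 = 1159 = 19·61, N2·N4 = 1040 = 13·80
achieved = 19·61/(13·80) = 1159/1040; |achieved − target| = 0 ≤ 1159/104000 ✓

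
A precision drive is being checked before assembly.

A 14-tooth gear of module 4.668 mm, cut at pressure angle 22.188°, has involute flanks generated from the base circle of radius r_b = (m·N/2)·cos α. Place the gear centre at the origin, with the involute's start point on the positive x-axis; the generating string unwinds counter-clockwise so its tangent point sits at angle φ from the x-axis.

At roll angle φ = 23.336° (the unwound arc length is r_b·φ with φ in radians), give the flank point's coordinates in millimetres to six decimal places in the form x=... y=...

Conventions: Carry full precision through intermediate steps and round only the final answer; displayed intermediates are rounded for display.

single-mesh involute tooth geometry (14T wheel at module 4.668)
pitch radius r_p = m·N/2 = 4.668·14/2 = 32.676000
base radius r_b = r_p·cos α = 32.676000·cos 22.188° = 30.256332
roll angle φ = 23.336° = 0.40729003 rad
x = r_b·(cos φ + φ·sin φ) = 32.662752
y = r_b·(sin φ − φ·cos φ) = 0.670170

x=32.662752 y=0.670170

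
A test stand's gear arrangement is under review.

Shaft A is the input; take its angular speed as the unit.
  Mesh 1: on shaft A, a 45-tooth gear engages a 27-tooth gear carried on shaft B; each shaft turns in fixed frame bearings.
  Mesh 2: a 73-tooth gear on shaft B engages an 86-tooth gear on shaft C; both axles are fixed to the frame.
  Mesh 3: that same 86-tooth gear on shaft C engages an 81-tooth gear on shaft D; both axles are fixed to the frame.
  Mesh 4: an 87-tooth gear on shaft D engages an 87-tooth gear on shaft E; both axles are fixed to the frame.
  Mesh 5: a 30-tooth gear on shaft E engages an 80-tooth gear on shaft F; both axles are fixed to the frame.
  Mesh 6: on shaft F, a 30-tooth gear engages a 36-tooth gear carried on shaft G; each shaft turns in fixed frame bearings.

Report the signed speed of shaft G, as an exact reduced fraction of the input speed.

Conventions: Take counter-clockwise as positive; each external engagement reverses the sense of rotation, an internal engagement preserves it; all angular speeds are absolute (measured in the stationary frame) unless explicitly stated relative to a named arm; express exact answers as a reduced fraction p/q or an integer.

6-mesh fixed-axis compound train (all bearings frame-fixed)
mesh 1 [45T→27T]: |ω|/ω_in = 1×45/27 = 5/3, sense flips to −
mesh 2 [73T→86T]: |ω|/ω_in = (5/3)×73/86 = 365/258, sense flips to +
mesh 3 [86T→81T]: |ω|/ω_in = (365/258)×86/81 = 365/243, sense flips to −
mesh 4 [87T→87T]: |ω|/ω_in = (365/243)×87/87 = 365/243, sense flips to +
mesh 5 [30T→80T]: |ω|/ω_in = (365/243)×30/80 = 365/648, sense flips to −
mesh 6 [30T→36T]: |ω|/ω_in = (365/648)×30/36 = 1825/3888, sense flips to +
signed output speed (× input speed) = 1825/3888

1825/3888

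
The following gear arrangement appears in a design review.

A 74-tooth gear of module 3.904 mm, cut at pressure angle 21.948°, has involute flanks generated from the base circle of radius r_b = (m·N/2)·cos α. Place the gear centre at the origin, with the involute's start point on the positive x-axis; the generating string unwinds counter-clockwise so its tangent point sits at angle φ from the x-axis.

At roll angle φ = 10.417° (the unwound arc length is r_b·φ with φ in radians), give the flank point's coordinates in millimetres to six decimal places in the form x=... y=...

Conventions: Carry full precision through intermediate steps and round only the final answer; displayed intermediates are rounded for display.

x=136.174994 y=0.267509

recognized (one wheel, involute flank): single-mesh tooth geometry, m = 3.904, N = 74
pitch radius r_p = m·N/2 = 3.904·74/2 = 144.448000
base radius r_b = r_p·cos α = 144.448000·cos 21.948° = 133.978908
roll angle φ = 10.417° = 0.18181095 rad
x = r_b·(cos φ + φ·sin φ) = 136.174994
y = r_b·(sin φ − φ·cos φ) = 0.267509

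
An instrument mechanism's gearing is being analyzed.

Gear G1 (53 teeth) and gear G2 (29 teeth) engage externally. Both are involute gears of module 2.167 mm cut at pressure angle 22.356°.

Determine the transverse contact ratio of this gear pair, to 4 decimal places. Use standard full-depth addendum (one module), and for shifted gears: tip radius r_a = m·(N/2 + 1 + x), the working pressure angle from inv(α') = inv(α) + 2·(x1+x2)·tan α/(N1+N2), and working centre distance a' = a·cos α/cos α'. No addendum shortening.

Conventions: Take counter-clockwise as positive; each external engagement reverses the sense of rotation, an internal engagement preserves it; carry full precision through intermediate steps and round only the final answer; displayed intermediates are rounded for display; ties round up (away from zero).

1.6011

recognized (one external pair, fixed centres): single-mesh tooth geometry, m = 2.167, N1 = 53, N2 = 29
base radii: r_b1 = 53.109308, r_b2 = 29.059810
tip radii: r_a1 = 59.592500, r_a2 = 33.588500
no profile shift: α' = α, a' = a
action lengths: √(r_a1²−r_b1²) = 27.030862, √(r_a2²−r_b2²) = 16.843835
base pitch p_b = π·m·cos α = 6.296144
CR = (27.030862 + 16.843835 − 88.847000·sin 22.35600°)/6.296144 = 1.601112
contact ratio ≈ 1.6011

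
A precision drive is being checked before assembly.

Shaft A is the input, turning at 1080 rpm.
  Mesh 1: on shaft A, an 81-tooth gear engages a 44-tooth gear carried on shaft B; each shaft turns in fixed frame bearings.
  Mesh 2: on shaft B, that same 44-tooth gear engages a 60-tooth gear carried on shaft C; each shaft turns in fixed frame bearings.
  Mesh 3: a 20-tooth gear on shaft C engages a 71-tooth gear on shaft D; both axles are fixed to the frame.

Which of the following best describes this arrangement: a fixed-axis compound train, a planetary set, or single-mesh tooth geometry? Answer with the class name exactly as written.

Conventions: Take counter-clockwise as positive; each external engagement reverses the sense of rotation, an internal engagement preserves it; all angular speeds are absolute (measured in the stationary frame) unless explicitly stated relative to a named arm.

class = fixed-axis compound train [3 meshes; 3 ratios multiply, 3 sense flips]
classification: fixed-axis compound train

fixed-axis compound train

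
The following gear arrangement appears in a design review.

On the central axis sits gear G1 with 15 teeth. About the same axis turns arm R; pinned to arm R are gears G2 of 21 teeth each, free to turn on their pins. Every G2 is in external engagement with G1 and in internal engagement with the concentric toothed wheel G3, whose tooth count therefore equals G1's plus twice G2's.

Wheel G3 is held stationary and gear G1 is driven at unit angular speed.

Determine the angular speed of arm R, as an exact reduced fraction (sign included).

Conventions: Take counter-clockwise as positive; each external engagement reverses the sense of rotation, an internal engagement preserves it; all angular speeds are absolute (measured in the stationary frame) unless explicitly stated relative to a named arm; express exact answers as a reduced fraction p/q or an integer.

5/24

recognized (axles ride arm R): planetary set, 15/21/57 teeth
ring teeth: 15 + 2·21 = 57
15(ω_sun−ω_arm) = −57(ω_ring−ω_arm),  ω_ring = 0, ω_sun = 1
15(1−ω_arm) = −57(0−ω_arm)  ⇒  72·ω_arm = 15  ⇒  ω_arm = 5/24
exact speed ratio = 5/24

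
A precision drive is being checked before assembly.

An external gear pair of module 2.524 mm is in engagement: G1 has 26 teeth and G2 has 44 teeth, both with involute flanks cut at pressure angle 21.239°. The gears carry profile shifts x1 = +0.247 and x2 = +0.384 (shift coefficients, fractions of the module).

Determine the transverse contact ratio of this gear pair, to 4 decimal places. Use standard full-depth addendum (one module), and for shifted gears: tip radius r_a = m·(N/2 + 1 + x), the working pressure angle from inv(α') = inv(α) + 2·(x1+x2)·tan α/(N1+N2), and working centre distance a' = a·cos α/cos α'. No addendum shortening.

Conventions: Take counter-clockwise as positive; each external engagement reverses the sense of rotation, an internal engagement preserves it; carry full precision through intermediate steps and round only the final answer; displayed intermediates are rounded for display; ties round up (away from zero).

1.5314

recognized (one external pair, fixed centres): single-mesh tooth geometry, m = 2.524, N1 = 26, N2 = 44
base radii: r_b1 = 30.583325, r_b2 = 51.756396
tip radii: r_a1 = 35.959428, r_a2 = 59.021216
inv(α') = inv(21.239°) + 2·(+0.247+0.384)·tan α/(26+44) = 0.02497419  ⇒  α' = 23.59479°
a' = a·cos α / cos α' = 88.3400·cos 21.239°/cos 23.59479° = 89.851372
action lengths: √(r_a1²−r_b1²) = 18.914035, √(r_a2²−r_b2²) = 28.368635
base pitch p_b = π·m·cos α = 7.390796
CR = (18.914035 + 28.368635 − 89.851372·sin 23.59479°)/7.390796 = 1.531398
contact ratio ≈ 1.5314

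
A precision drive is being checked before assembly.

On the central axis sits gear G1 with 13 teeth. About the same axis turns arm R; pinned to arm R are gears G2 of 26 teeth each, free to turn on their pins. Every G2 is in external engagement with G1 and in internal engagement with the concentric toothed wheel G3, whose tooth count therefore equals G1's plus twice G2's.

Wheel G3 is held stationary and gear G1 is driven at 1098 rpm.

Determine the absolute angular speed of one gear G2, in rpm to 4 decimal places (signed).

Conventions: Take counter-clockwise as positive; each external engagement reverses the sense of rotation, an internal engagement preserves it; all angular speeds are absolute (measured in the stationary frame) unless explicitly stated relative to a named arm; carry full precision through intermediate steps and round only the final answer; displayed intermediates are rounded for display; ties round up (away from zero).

-274.5000 rpm

topology: planetary set — G1 13T / G2 26T / G3 65T, arm = carrier (Willis)
normalise by the input: solve with ω_sun = 1, then scale by 1098 rpm
ring teeth: 13 + 2·26 = 65
13(ω_sun−ω_arm) = −65(ω_ring−ω_arm),  ω_ring = 0, ω_sun = 1
13(1−ω_arm) = −65(0−ω_arm)  ⇒  78·ω_arm = 13  ⇒  ω_arm = 1/6
sun–planet mesh: 13·(1−1/6) = −26·(ω_p−ω_arm)  ⇒  ω_p−ω_arm = -5/12
ω_p = 1/6 − 5/12 = -1/4
scale: ω_p = -1/4 × 1098 rpm = -274.5000 rpm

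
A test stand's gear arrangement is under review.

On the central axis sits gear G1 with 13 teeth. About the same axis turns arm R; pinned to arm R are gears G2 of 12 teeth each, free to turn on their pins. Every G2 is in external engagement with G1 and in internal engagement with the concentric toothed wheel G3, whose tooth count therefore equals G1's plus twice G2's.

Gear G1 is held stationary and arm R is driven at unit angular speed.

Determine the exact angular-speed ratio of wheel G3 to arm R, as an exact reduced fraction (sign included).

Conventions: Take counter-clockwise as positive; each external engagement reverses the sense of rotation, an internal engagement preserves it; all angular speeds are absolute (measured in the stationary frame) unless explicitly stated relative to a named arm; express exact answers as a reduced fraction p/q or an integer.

topology: planetary set — G1 13T / G2 12T / G3 37T, arm = carrier (Willis)
ring teeth: 13 + 2·12 = 37
13(ω_sun−ω_arm) = −37(ω_ring−ω_arm),  ω_sun = 0, ω_arm = 1
ω_ring = 1 − (13/37)(0−1) = 50/37
ω_out/ω_in = 50/37

50/37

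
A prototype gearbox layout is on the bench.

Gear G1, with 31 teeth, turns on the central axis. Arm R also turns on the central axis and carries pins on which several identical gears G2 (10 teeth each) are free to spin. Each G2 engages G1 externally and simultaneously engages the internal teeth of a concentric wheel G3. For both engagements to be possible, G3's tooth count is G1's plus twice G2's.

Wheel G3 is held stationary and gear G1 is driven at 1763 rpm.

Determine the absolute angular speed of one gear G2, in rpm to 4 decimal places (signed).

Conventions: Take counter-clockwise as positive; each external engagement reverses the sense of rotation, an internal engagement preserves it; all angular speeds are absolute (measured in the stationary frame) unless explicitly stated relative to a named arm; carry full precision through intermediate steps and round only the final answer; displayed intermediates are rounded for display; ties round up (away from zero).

-2732.6500 rpm

planetary set (31T centre, 10T on arm, 51T internal) — Willis relation
normalise by the input: solve with ω_sun = 1, then scale by 1763 rpm
ring teeth: 31 + 2·10 = 51
31(ω_sun−ω_arm) = −51(ω_ring−ω_arm),  ω_ring = 0, ω_sun = 1
31(1−ω_arm) = −51(0−ω_arm)  ⇒  82·ω_arm = 31  ⇒  ω_arm = 31/82
sun–planet mesh: 31·(1−31/82) = −10·(ω_p−ω_arm)  ⇒  ω_p−ω_arm = -1581/820
ω_p = 31/82 − 1581/820 = -31/20
scale: ω_p = -31/20 × 1763 rpm = -2732.6500 rpm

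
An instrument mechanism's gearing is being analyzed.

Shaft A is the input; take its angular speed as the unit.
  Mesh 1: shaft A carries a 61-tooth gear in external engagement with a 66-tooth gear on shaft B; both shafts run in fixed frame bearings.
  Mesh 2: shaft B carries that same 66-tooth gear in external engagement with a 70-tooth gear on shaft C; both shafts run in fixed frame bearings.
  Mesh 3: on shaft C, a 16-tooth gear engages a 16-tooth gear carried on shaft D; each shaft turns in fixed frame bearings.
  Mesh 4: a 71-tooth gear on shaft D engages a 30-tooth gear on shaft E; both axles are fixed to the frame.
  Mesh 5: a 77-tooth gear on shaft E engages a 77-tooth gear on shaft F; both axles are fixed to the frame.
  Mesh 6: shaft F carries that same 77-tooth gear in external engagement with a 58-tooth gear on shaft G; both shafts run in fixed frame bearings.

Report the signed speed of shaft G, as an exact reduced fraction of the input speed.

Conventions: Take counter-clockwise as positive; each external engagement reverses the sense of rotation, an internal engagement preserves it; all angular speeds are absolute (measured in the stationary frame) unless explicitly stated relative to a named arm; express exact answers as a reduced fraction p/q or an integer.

47641/17400

6-mesh fixed-axis compound train (all bearings frame-fixed)
mesh 1 [61T→66T]: |ω|/ω_in = 1×61/66 = 61/66, sense flips to −
mesh 2 [66T→70T]: |ω|/ω_in = (61/66)×66/70 = 61/70, sense flips to +
mesh 3 [16T→16T]: |ω|/ω_in = (61/70)×16/16 = 61/70, sense flips to −
mesh 4 [71T→30T]: |ω|/ω_in = (61/70)×71/30 = 4331/2100, sense flips to +
mesh 5 [77T→77T]: |ω|/ω_in = (4331/2100)×77/77 = 4331/2100, sense flips to −
mesh 6 [77T→58T]: |ω|/ω_in = (4331/2100)×77/58 = 47641/17400, sense flips to +
signed output speed (× input speed) = 47641/17400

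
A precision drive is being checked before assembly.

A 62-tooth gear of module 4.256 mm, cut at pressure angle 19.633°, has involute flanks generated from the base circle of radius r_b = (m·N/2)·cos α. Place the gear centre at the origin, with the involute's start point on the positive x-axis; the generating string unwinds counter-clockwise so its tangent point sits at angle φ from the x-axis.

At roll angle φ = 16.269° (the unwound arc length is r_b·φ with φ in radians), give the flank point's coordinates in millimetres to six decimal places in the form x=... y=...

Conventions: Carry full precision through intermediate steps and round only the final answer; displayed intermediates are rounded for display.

x=129.174799 y=0.940675

recognized (one wheel, involute flank): single-mesh tooth geometry, m = 4.256, N = 62
pitch radius r_p = m·N/2 = 4.256·62/2 = 131.936000
base radius r_b = r_p·cos α = 131.936000·cos 19.633° = 124.265781
roll angle φ = 16.269° = 0.28394762 rad
x = r_b·(cos φ + φ·sin φ) = 129.174799
y = r_b·(sin φ − φ·cos φ) = 0.940675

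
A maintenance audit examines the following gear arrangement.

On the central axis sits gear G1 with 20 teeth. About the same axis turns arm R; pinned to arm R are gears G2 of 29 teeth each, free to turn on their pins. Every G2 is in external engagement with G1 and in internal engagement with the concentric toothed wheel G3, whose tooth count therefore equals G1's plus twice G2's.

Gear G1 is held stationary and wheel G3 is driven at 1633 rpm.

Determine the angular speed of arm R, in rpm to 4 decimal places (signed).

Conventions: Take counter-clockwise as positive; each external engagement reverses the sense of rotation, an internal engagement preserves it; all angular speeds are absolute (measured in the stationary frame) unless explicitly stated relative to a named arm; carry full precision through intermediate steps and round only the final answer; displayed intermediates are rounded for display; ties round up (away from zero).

+1299.7347 rpm

topology: planetary set — G1 20T / G2 29T / G3 78T, arm = carrier (Willis)
normalise by the input: solve with ω_ring = 1, then scale by 1633 rpm
ring teeth: 20 + 2·29 = 78
20(ω_sun−ω_arm) = −78(ω_ring−ω_arm),  ω_sun = 0, ω_ring = 1
20(0−ω_arm) = −78(1−ω_arm)  ⇒  98·ω_arm = 78  ⇒  ω_arm = 39/49
scale: ω_arm = 39/49 × 1633 rpm = +1299.7347 rpm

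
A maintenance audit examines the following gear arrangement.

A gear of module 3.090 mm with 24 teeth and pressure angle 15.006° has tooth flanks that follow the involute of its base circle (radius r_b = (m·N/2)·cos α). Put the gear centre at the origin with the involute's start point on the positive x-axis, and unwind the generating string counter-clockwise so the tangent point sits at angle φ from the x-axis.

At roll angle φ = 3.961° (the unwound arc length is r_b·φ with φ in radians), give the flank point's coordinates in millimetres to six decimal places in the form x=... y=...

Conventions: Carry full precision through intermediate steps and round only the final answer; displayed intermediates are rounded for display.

x=35.901009 y=0.003943

topology: single-mesh involute geometry — m = 3.090, N = 24
pitch radius r_p = m·N/2 = 3.090·24/2 = 37.080000
base radius r_b = r_p·cos α = 37.080000·cos 15.006° = 35.815524
roll angle φ = 3.961° = 0.06913249 rad
x = r_b·(cos φ + φ·sin φ) = 35.901009
y = r_b·(sin φ − φ·cos φ) = 0.003943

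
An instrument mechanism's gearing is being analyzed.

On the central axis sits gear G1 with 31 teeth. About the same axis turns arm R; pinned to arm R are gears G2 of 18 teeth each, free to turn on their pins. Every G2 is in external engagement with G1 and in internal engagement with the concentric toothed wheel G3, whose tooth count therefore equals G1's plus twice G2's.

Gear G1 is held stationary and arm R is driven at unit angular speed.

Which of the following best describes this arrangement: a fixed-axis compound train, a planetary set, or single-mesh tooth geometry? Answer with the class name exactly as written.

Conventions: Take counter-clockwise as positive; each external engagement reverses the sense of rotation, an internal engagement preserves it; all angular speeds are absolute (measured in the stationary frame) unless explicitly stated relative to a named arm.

topology: planetary set — G1 31T / G2 18T / G3 67T, arm = carrier (Willis)
classification: planetary set

planetary set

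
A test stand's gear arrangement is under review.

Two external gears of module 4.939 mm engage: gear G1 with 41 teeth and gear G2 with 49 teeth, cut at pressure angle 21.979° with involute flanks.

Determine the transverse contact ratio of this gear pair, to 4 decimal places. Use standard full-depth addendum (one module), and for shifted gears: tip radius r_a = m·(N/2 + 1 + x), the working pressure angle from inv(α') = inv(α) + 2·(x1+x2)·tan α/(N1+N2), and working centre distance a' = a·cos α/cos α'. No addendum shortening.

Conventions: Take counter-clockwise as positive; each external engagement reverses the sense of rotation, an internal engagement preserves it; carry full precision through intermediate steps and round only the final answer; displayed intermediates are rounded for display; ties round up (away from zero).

1.6410

single-mesh involute tooth geometry (41T engaging 49T at module 4.939)
base radii: r_b1 = 93.890797, r_b2 = 112.210952
tip radii: r_a1 = 106.188500, r_a2 = 125.944500
no profile shift: α' = α, a' = a
action lengths: √(r_a1²−r_b1²) = 49.603586, √(r_a2²−r_b2²) = 57.190202
base pitch p_b = π·m·cos α = 14.388616
CR = (49.603586 + 57.190202 − 222.255000·sin 21.97900°)/14.388616 = 1.640959
contact ratio ≈ 1.6410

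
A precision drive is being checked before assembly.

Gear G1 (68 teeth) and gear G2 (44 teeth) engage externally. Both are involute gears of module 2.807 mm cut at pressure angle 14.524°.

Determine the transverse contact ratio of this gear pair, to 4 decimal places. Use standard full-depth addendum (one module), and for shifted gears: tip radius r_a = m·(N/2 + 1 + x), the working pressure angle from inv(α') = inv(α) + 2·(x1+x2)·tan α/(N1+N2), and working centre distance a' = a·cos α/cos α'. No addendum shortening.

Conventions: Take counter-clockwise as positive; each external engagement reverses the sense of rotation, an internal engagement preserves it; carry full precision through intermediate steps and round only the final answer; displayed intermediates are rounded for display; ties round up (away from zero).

topology: single-mesh involute geometry — m = 2.807, 68T/44T pair
base radii: r_b1 = 92.388057, r_b2 = 59.780507
tip radii: r_a1 = 98.245000, r_a2 = 64.561000
no profile shift: α' = α, a' = a
action lengths: √(r_a1²−r_b1²) = 33.414472, √(r_a2²−r_b2²) = 24.380600
base pitch p_b = π·m·cos α = 8.536637
CR = (33.414472 + 24.380600 − 157.192000·sin 14.52400°)/8.536637 = 2.152323
contact ratio ≈ 2.1523

2.1523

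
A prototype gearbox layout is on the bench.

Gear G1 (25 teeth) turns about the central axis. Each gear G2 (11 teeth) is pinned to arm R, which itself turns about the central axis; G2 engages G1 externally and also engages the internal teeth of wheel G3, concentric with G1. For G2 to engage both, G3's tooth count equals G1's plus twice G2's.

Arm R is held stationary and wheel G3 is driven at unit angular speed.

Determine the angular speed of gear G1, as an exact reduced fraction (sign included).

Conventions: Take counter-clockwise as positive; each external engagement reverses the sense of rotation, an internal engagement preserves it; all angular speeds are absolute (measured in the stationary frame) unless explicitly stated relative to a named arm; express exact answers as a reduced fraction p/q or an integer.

planetary set (25T centre, 11T on arm, 47T internal) — Willis relation
ring teeth: 25 + 2·11 = 47
25(ω_sun−ω_arm) = −47(ω_ring−ω_arm),  ω_arm = 0, ω_ring = 1
ω_sun = 0 − (47/25)(1−0) = -47/25
exact speed ratio = -47/25

-47/25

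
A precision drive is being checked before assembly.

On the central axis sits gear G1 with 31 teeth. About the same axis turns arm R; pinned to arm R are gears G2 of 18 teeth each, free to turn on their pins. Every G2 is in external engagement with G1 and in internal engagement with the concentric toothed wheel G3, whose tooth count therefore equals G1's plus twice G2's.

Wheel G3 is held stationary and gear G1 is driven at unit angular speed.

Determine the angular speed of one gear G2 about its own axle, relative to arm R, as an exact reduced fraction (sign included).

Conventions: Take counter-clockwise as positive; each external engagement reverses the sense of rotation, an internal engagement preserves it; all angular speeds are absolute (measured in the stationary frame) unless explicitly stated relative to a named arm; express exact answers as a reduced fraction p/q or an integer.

-2077/1764

recognized (axles ride arm R): planetary set, 31/18/67 teeth
ring teeth: 31 + 2·18 = 67
31(ω_sun−ω_arm) = −67(ω_ring−ω_arm),  ω_ring = 0, ω_sun = 1
31(1−ω_arm) = −67(0−ω_arm)  ⇒  98·ω_arm = 31  ⇒  ω_arm = 31/98
sun–planet mesh: 31·(1−31/98) = −18·(ω_p−ω_arm)  ⇒  ω_p−ω_arm = -2077/1764
exact speed ratio = -2077/1764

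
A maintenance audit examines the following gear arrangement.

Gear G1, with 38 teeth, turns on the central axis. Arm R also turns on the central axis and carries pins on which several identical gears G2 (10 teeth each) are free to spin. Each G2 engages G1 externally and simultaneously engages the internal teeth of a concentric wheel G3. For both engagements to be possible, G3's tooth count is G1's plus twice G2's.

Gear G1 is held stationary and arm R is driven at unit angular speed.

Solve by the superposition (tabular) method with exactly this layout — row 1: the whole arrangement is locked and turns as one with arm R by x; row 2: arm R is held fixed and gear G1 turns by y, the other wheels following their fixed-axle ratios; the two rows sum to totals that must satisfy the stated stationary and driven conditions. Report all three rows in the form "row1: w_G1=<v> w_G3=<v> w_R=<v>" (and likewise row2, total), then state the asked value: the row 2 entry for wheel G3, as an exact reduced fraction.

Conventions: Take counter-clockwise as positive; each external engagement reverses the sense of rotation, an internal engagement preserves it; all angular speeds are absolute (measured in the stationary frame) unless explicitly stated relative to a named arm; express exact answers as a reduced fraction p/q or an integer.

row1: w_G1=1 w_G3=1 w_R=1
row2: w_G1=-1 w_G3=19/29 w_R=0
total: w_G1=0 w_G3=48/29 w_R=1
asked value: 19/29

class = planetary set [G3 = 38+2·10 = 58; Willis about the carrier]
row 1: whole set turns with the arm by x
row 2 (arm held, sun turns y): ω_ring = −(38/58)·y, ω_arm = 0
boundary: total ω_sun = x + y = 0 and total ω_arm = x = 1  ⇒  y = -1, x = 1
row 2 ring = −(38/58)·(-1) = 19/29
totals (row 1 + row 2): sun 1 + (-1) = 0, ring 1 + 19/29 = 48/29, arm 1 + 0 = 1
asked cell (row2, ring) = 19/29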